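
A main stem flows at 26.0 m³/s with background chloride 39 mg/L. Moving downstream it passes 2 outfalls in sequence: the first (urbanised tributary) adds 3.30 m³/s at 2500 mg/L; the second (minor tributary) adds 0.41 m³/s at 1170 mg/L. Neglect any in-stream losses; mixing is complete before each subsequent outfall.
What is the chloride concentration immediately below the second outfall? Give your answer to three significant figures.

Outfall 1: combined Q = 29.30 m³/s; C = (26.00·39.00 + 3.300·2500)/29.30 = 316.2 mg/L.
Outfall 2: combined Q = 29.71 m³/s; C = (29.30·316.2 + 0.4100·1170)/29.71 = 328.0 mg/L.

328 mg/L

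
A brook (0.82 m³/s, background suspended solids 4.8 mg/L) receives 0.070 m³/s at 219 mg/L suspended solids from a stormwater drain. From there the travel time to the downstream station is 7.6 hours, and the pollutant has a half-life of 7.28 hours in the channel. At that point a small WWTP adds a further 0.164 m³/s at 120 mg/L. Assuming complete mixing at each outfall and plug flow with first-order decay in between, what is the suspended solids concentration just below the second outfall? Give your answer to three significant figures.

27.5 mg/L

Mass balance: C = (0.8200·4.800 + 0.07000·219.0) / 0.8900 = 19.27/0.8900 = 21.65 mg/L; combined flow 0.8900 m³/s.
Half-life 7.28 h → k = ln 2 / 7.28 = 0.09521 h⁻¹ = 2.285 d⁻¹.
Decay over the reach: 21.65·exp(−kt) = 21.65·0.4850 = 10.50 mg/L.
Second outfall: C = (0.8900·10.50 + 0.1640·120.0)/1.054 = 27.54 mg/L.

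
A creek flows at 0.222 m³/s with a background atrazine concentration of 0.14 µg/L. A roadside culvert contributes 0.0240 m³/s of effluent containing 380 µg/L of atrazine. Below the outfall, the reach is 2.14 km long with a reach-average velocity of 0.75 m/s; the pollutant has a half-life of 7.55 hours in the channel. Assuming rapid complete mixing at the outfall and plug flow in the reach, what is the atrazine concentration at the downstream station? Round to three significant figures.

34.6 µg/L

Mass balance: C = (0.2220·0.1400 + 0.02400·380.0) / 0.2460 = 9.151/0.2460 = 37.20 µg/L.
Travel time t = 2.14·1000 / 0.75 = 2853 s = 0.7926 h.
Half-life 7.55 h → k = ln 2 / 7.55 = 0.09181 h⁻¹ = 2.203 d⁻¹.
First-order decay: C = 37.20·exp(−k·t) = 37.20·0.9298 = 34.59 µg/L.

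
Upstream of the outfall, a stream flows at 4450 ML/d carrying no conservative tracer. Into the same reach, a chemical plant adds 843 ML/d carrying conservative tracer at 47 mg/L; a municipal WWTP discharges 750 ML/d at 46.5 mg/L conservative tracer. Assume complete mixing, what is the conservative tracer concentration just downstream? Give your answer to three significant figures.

Conservation of mass: C = (4450·0 + 843.0·47.00 + 750.0·46.50) / 6043 = 74500/6043 = 12.33 mg/L.

12.3 mg/L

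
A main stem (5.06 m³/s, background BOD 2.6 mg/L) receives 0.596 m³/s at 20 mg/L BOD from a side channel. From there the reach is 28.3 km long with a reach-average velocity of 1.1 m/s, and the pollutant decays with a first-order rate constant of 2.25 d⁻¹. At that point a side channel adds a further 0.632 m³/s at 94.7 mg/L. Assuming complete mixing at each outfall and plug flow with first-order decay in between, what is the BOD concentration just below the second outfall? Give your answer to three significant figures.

Flow-weighted average: C = (5.060·2.600 + 0.5960·20.00) / 5.656 = 25.08/5.656 = 4.434 mg/L; combined flow 5.656 m³/s.
Travel time t = 28.3·1000 / 1.1 = 25730 s = 7.146 h.
Applying C = C₀e^(−kt): 4.434 × 0.5117 = 2.269 mg/L.
Second outfall: C = (5.656·2.269 + 0.6320·94.70)/6.288 = 11.56 mg/L.

11.6 mg/L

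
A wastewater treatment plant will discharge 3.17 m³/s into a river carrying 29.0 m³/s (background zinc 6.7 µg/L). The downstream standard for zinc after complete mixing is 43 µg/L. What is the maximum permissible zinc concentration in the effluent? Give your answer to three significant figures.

375 µg/L

At the limit, (Qr·Cr + Qe·Cₑ)/(Qr + Qe) = 43:
Cₑ = (32.17·43 − 29.00·6.700) / 3.170 = 375.1 µg/L.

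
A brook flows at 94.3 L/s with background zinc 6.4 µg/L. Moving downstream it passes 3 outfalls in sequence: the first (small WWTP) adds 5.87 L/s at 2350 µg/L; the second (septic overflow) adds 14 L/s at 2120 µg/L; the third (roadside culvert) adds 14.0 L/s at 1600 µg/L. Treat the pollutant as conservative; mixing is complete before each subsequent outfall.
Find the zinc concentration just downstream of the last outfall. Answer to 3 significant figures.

Outfall 1: combined Q = 100.2 L/s; C = (94.30·6.400 + 5.870·2350)/100.2 = 143.7 µg/L.
Outfall 2: combined Q = 114.2 L/s; C = (100.2·143.7 + 14.00·2120)/114.2 = 386.1 µg/L.
Outfall 3: combined Q = 128.2 L/s; C = (114.2·386.1 + 14.00·1600)/128.2 = 518.7 µg/L.

519 µg/L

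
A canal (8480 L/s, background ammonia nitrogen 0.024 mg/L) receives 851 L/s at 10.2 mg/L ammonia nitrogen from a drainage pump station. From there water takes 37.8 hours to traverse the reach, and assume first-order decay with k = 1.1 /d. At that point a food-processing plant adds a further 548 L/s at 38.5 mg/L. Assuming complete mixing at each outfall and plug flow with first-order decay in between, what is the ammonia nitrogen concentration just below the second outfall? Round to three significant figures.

Mass balance: C = (8480·0.02400 + 851.0·10.20) / 9331 = 8884/9331 = 0.9521 mg/L; combined flow 9331 L/s.
Applying C = C₀e^(−kt): 0.9521 × 0.1768 = 0.1684 mg/L.
At the second outfall, C = (9331·0.1684 + 548.0·38.50) / (9331 + 548.0) = 2.295 mg/L.

2.29 mg/L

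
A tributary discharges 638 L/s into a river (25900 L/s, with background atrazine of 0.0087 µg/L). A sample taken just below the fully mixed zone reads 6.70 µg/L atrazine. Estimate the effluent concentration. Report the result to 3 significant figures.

278 µg/L

Mass balance: 25900·0.008700 + 638.0·Cₑ = 26540·6.700
→ Cₑ = (26540·6.700 − 25900·0.008700) / 638.0 = 278.3 µg/L.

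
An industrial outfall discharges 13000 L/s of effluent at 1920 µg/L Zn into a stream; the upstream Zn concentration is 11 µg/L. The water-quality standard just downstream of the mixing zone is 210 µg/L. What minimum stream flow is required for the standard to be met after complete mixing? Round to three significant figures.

Set C_mix = 210: (Q·11.00 + 13000·1920) / (Q + 13000) = 210
→ Q = 13000·(1920 − 210)/(210 − 11.00) = 111700 L/s.

112000 L/s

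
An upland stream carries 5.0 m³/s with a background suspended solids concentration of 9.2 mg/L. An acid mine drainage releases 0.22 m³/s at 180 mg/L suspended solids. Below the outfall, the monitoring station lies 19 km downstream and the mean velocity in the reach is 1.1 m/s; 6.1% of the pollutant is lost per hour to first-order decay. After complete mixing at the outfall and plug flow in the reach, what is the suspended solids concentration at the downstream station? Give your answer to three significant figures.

Flow-weighted average: C = (5.000·9.200 + 0.2200·180.0) / 5.220 = 85.60/5.220 = 16.40 mg/L.
Travel time t = 19·1000 / 1.1 = 17270 s = 4.798 h.
6.1%/h lost → k = −ln(1 − 0.061) = 0.06294 h⁻¹.
Decay over the reach: 16.40·exp(−kt) = 16.40·0.7393 = 12.12 mg/L.

12.1 mg/L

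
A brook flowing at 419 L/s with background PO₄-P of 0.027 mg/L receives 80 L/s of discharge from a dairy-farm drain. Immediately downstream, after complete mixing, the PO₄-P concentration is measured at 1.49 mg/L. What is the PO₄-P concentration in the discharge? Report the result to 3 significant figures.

Mass balance: 419.0·0.02700 + 80.00·Cₑ = 499.0·1.490
→ Cₑ = (499.0·1.490 − 419.0·0.02700) / 80.00 = 9.152 mg/L.

9.15 mg/L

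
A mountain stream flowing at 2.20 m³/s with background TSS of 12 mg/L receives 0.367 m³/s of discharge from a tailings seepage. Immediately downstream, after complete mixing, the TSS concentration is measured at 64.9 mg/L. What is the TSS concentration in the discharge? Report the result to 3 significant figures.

Mass balance: 2.200·12.00 + 0.3670·Cₑ = 2.567·64.90
→ Cₑ = (2.567·64.90 − 2.200·12.00) / 0.3670 = 382.0 mg/L.

382 mg/L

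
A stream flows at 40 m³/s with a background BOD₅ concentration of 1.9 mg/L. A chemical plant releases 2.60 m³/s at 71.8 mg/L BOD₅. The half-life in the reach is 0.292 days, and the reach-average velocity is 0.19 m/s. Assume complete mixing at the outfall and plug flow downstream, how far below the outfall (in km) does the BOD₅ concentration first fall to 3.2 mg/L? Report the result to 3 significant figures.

Flow-weighted average: C = (40.00·1.900 + 2.600·71.80) / 42.60 = 262.7/42.60 = 6.166 mg/L.
Half-life 0.292 d → k = ln 2 / 0.292 = 2.374 d⁻¹.
Set 6.166·exp(−k·t) = 3.2 → t = ln(6.166/3.2)/k = 23870 s = 6.632 h.
Distance = v·t = 0.19·23870 = 4536 m = 4.536 km.

4.54 km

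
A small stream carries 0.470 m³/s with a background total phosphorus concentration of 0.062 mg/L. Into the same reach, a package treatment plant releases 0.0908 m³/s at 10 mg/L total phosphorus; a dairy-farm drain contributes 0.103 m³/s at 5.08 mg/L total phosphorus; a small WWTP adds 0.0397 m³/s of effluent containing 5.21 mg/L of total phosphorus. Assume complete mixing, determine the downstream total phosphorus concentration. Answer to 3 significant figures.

Mixed concentration C = ΣQC/ΣQ = (0.4700·0.06200 + 0.09080·10.00 + 0.1030·5.080 + 0.03970·5.210) / 0.7035 = 1.667/0.7035 = 2.370 mg/L.

2.37 mg/L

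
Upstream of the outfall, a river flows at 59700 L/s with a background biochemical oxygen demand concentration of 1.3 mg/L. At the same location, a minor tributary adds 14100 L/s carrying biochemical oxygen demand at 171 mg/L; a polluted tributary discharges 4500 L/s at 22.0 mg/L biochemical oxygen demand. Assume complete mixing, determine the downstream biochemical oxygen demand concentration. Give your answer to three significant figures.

33.0 mg/L

Conservation of mass: C = (59700·1.300 + 14100·171.0 + 4500·22.00) / 78300 = 2588000/78300 = 33.05 mg/L.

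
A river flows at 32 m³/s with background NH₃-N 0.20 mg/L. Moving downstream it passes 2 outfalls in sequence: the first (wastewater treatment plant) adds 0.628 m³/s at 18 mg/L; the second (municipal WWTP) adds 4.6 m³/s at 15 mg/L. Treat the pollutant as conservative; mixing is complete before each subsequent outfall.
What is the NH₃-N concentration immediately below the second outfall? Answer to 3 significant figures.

After outfall 1: Q = 32.00 + 0.6280 = 32.63 m³/s; C = (32.00·0.2000 + 0.6280·18.00)/32.63 = 0.5426 mg/L.
After outfall 2: Q = 32.63 + 4.600 = 37.23 m³/s; C = (32.63·0.5426 + 4.600·15.00)/37.23 = 2.329 mg/L.

2.33 mg/L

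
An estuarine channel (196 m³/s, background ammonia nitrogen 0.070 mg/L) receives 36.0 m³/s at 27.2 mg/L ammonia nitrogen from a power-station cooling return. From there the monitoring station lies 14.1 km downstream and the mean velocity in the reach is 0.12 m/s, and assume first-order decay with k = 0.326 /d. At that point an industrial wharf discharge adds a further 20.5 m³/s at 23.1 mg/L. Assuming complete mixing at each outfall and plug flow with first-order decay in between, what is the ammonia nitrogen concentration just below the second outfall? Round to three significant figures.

4.40 mg/L

After mixing, C = (196.0·0.07000 + 36.00·27.20) / 232.0 = 992.9/232.0 = 4.280 mg/L; combined flow 232.0 m³/s.
Travel time t = 14.1·1000 / 0.12 = 117500 s = 32.64 h.
First-order decay: C = 4.280·exp(−k·t) = 4.280·0.6419 = 2.747 mg/L.
Second outfall: C = (232.0·2.747 + 20.50·23.10)/252.5 = 4.400 mg/L.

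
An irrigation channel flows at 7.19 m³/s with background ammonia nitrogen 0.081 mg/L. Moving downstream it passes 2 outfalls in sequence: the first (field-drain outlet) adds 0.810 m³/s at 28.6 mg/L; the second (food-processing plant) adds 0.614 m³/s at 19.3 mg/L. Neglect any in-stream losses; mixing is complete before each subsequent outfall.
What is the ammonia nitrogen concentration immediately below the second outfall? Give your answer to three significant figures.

4.13 mg/L

Below outfall 1: Q → 8.000 m³/s, C = (7.190·0.08100 + 0.8100·28.60)/8.000 = 2.969 mg/L.
Below outfall 2: Q → 8.614 m³/s, C = (8.000·2.969 + 0.6140·19.30)/8.614 = 4.133 mg/L.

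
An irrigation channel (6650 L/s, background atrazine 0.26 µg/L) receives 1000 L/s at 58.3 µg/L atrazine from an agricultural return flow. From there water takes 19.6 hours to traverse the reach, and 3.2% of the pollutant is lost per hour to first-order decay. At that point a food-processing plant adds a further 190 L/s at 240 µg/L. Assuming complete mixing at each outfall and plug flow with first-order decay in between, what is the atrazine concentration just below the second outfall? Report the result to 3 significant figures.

Conservation of mass: C = (6650·0.2600 + 1000·58.30) / 7650 = 60030/7650 = 7.847 µg/L; combined flow 7650 L/s.
3.2%/h lost → k = −ln(1 − 0.032) = 0.03252 h⁻¹.
Applying C = C₀e^(−kt): 7.847 × 0.5286 = 4.148 µg/L.
At the second outfall, C = (7650·4.148 + 190.0·240.0) / (7650 + 190.0) = 9.864 µg/L.

9.86 µg/L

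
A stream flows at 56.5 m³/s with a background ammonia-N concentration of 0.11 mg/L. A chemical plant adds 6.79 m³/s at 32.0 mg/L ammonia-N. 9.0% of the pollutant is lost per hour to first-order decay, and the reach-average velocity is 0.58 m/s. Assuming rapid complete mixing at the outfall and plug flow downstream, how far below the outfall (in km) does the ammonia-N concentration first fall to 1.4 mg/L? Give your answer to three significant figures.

20.5 km

After mixing, C = (56.50·0.1100 + 6.790·32.00) / 63.29 = 223.5/63.29 = 3.531 mg/L.
9.0%/h lost → k = −ln(1 − 0.09) = 0.09431 h⁻¹.
Set 3.531·exp(−k·t) = 1.4 → t = ln(3.531/1.4)/k = 35320 s = 9.810 h.
Distance = v·t = 0.58·35320 = 20480 m = 20.48 km.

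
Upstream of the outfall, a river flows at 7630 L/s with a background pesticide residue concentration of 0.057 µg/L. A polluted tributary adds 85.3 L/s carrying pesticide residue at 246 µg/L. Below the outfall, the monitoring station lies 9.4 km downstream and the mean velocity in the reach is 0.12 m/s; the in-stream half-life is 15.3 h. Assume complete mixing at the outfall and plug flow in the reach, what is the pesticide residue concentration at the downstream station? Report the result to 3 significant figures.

Flow-weighted average: C = (7630·0.05700 + 85.30·246.0) / 7715 = 21420/7715 = 2.776 µg/L.
Travel time t = 9.4·1000 / 0.12 = 78330 s = 21.76 h.
Half-life 15.3 h → k = ln 2 / 15.3 = 0.04530 h⁻¹ = 1.087 d⁻¹.
Applying C = C₀e^(−kt): 2.776 × 0.3731 = 1.036 µg/L.

1.04 µg/L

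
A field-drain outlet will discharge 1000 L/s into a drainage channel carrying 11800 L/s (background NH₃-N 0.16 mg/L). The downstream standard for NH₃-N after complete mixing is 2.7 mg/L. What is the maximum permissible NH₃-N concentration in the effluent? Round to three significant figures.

32.7 mg/L

At the limit, (Qr·Cr + Qe·Cₑ)/(Qr + Qe) = 2.7:
Cₑ = (12800·2.7 − 11800·0.1600) / 1000 = 32.67 mg/L.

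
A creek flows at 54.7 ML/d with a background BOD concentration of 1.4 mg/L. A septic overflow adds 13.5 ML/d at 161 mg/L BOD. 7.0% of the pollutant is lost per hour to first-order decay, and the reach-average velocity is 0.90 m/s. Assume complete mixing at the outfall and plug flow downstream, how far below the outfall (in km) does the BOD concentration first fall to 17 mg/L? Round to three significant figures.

29.6 km

Flow-weighted average: C = (54.70·1.400 + 13.50·161.0) / 68.20 = 2250/68.20 = 32.99 mg/L.
7.0%/h lost → k = −ln(1 − 0.07) = 0.07257 h⁻¹.
Set 32.99·exp(−k·t) = 17 → t = ln(32.99/17)/k = 32890 s = 9.137 h.
Distance = v·t = 0.90·32890 = 29600 m = 29.60 km.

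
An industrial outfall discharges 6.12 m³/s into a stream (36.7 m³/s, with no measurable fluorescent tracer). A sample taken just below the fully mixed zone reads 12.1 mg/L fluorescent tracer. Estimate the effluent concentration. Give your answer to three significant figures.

Mass balance: 36.70·0 + 6.120·Cₑ = 42.82·12.10
→ Cₑ = (42.82·12.10 − 36.70·0) / 6.120 = 84.66 mg/L.

84.7 mg/L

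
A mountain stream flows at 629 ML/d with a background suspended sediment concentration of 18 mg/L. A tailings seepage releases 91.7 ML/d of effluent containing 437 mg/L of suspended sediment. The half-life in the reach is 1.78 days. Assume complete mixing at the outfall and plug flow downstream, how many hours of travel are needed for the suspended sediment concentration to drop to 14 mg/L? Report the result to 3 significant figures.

100 h

Conservation of mass: C = (629.0·18.00 + 91.70·437.0) / 720.7 = 51390/720.7 = 71.31 mg/L.
Half-life 1.78 d → k = ln 2 / 1.78 = 0.3894 d⁻¹.
71.31·exp(−k·t) = 14 → t = ln(71.31/14)/k = 361200 s = 100.3 h.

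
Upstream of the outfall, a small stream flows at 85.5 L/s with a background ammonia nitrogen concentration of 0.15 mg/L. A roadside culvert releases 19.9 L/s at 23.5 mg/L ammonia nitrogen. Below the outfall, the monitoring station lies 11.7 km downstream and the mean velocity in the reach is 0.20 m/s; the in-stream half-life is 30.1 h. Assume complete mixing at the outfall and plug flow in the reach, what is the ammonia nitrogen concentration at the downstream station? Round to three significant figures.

3.14 mg/L

Flow-weighted average: C = (85.50·0.1500 + 19.90·23.50) / 105.4 = 480.5/105.4 = 4.559 mg/L.
Travel time t = 11.7·1000 / 0.20 = 58500 s = 16.25 h.
Half-life 30.1 h → k = ln 2 / 30.1 = 0.02303 h⁻¹ = 0.5527 d⁻¹.
Decay over the reach: 4.559·exp(−kt) = 4.559·0.6878 = 3.136 mg/L.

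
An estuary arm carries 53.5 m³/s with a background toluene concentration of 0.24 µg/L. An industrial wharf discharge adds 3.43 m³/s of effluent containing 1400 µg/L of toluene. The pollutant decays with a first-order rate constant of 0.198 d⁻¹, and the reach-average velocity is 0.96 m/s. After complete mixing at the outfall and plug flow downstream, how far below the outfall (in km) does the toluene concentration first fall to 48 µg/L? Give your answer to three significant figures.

After mixing, C = (53.50·0.2400 + 3.430·1400) / 56.93 = 4815/56.93 = 84.57 µg/L.
Set 84.57·exp(−k·t) = 48 → t = ln(84.57/48)/k = 247200 s = 68.66 h.
Distance = v·t = 0.96·247200 = 237300 m = 237.3 km.

237 km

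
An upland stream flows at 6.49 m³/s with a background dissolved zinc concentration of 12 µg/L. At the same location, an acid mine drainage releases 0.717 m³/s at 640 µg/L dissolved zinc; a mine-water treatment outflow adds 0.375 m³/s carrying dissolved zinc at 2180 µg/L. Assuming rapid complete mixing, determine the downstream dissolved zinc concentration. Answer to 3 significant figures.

Mass balance: C = (6.490·12.00 + 0.7170·640.0 + 0.3750·2180) / 7.582 = 1354/7.582 = 178.6 µg/L.

179 µg/L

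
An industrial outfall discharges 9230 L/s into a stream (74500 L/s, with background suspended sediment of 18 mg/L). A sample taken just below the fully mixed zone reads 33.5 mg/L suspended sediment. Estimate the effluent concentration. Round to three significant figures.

159 mg/L

Mass balance: 74500·18.00 + 9230·Cₑ = 83730·33.50
→ Cₑ = (83730·33.50 − 74500·18.00) / 9230 = 158.6 mg/L.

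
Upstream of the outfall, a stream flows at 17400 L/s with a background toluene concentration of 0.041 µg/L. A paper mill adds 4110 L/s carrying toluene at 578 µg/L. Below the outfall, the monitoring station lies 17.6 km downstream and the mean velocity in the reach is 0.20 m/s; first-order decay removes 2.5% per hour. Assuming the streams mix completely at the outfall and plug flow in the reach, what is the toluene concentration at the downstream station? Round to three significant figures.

59.5 µg/L

After mixing, C = (17400·0.04100 + 4110·578.0) / 21510 = 2376000/21510 = 110.5 µg/L.
Travel time t = 17.6·1000 / 0.20 = 88000 s = 24.44 h.
2.5%/h lost → k = −ln(1 − 0.025) = 0.02532 h⁻¹.
First-order decay: C = 110.5·exp(−k·t) = 110.5·0.5385 = 59.50 µg/L.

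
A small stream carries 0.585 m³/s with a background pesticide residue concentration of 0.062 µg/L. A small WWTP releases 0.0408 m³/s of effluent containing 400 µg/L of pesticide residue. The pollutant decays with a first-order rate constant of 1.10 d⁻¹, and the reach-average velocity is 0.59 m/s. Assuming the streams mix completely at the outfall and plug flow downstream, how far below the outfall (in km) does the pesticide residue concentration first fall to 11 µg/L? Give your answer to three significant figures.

40.1 km

Conservation of mass: C = (0.5850·0.06200 + 0.04080·400.0) / 0.6258 = 16.36/0.6258 = 26.14 µg/L.
Set 26.14·exp(−k·t) = 11 → t = ln(26.14/11)/k = 67980 s = 18.88 h.
Distance = v·t = 0.59·67980 = 40110 m = 40.11 km.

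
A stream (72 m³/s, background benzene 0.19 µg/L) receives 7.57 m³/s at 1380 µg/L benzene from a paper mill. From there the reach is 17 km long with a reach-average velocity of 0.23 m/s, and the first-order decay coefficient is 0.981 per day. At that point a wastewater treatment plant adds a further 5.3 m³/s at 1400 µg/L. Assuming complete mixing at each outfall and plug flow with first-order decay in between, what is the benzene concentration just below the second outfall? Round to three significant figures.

141 µg/L

Conservation of mass: C = (72.00·0.1900 + 7.570·1380) / 79.57 = 10460/79.57 = 131.5 µg/L; combined flow 79.57 m³/s.
Travel time t = 17·1000 / 0.23 = 73910 s = 20.53 h.
First-order decay: C = 131.5·exp(−k·t) = 131.5·0.4320 = 56.80 µg/L.
Second outfall: C = (79.57·56.80 + 5.300·1400)/84.87 = 140.7 µg/L.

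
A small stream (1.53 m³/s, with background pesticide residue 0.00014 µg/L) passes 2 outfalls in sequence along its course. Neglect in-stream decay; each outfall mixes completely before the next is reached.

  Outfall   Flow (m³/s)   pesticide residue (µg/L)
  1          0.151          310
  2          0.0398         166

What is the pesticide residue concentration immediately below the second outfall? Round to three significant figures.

31.0 µg/L

Below outfall 1: Q → 1.681 m³/s, C = (1.530·0.0001400 + 0.1510·310.0)/1.681 = 27.85 µg/L.
Below outfall 2: Q → 1.721 m³/s, C = (1.681·27.85 + 0.03980·166.0)/1.721 = 31.04 µg/L.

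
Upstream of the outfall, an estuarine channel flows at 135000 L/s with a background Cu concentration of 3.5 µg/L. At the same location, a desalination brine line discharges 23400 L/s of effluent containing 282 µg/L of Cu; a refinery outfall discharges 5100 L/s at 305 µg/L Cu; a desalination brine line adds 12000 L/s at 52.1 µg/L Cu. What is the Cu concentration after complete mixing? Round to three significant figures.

Mass balance: C = (135000·3.500 + 23400·282.0 + 5100·305.0 + 12000·52.10) / 175500 = 9252000/175500 = 52.72 µg/L.

52.7 µg/L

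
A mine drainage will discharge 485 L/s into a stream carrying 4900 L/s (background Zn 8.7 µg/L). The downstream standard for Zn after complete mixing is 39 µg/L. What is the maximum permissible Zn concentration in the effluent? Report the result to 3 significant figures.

345 µg/L

At the limit, (Qr·Cr + Qe·Cₑ)/(Qr + Qe) = 39:
Cₑ = (5385·39 − 4900·8.700) / 485.0 = 345.1 µg/L.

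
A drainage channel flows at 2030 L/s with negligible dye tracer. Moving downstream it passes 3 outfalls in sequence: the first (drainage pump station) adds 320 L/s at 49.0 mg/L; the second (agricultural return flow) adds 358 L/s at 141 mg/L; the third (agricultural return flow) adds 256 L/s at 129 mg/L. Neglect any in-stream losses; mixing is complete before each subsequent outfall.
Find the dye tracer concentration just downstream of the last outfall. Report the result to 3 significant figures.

Outfall 1: combined Q = 2350 L/s; C = (2030·0 + 320.0·49.00)/2350 = 6.672 mg/L.
Outfall 2: combined Q = 2708 L/s; C = (2350·6.672 + 358.0·141.0)/2708 = 24.43 mg/L.
Outfall 3: combined Q = 2964 L/s; C = (2708·24.43 + 256.0·129.0)/2964 = 33.46 mg/L.

33.5 mg/L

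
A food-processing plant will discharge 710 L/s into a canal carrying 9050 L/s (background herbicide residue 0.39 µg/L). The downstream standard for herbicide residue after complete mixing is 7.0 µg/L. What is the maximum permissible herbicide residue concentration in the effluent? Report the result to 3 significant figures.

At the limit, (Qr·Cr + Qe·Cₑ)/(Qr + Qe) = 7.0:
Cₑ = (9760·7.0 − 9050·0.3900) / 710.0 = 91.25 µg/L.

91.3 µg/L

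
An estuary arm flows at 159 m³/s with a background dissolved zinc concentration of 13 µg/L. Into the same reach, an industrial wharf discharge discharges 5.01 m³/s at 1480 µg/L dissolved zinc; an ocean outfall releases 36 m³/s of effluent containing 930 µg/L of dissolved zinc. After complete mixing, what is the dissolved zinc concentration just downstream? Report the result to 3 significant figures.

Conservation of mass: C = (159.0·13.00 + 5.010·1480 + 36.00·930.0) / 200.0 = 42960/200.0 = 214.8 µg/L.

215 µg/L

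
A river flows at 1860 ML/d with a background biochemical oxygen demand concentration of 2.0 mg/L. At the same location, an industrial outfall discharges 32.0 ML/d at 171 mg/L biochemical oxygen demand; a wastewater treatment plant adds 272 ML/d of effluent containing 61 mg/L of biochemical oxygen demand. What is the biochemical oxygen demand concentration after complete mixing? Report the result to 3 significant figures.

Flow-weighted average: C = (1860·2.000 + 32.00·171.0 + 272.0·61.00) / 2164 = 25780/2164 = 11.91 mg/L.

11.9 mg/L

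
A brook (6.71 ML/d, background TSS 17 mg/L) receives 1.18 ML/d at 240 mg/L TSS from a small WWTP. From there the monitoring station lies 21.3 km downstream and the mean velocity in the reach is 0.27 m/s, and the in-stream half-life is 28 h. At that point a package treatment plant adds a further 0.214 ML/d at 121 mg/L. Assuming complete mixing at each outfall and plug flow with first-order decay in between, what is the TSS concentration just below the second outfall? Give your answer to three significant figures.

31.7 mg/L

Mass balance: C = (6.710·17.00 + 1.180·240.0) / 7.890 = 397.3/7.890 = 50.35 mg/L; combined flow 7.890 ML/d.
Travel time t = 21.3·1000 / 0.27 = 78890 s = 21.91 h.
Half-life 28 h → k = ln 2 / 28 = 0.02476 h⁻¹ = 0.5941 d⁻¹.
First-order decay: C = 50.35·exp(−k·t) = 50.35·0.5813 = 29.27 mg/L.
Second outfall: C = (7.890·29.27 + 0.2140·121.0)/8.104 = 31.69 mg/L.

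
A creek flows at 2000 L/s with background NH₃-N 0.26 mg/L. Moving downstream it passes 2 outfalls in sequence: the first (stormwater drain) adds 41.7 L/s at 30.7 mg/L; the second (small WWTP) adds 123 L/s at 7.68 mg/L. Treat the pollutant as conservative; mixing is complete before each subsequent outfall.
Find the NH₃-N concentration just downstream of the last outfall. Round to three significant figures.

Outfall 1: combined Q = 2042 L/s; C = (2000·0.2600 + 41.70·30.70)/2042 = 0.8817 mg/L.
Outfall 2: combined Q = 2165 L/s; C = (2042·0.8817 + 123.0·7.680)/2165 = 1.268 mg/L.

1.27 mg/L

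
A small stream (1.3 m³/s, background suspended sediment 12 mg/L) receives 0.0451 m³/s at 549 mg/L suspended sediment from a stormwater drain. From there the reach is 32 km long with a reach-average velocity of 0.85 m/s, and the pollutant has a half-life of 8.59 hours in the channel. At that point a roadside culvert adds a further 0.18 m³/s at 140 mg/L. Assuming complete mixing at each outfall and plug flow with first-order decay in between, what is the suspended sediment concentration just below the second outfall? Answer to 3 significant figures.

27.9 mg/L

Mass balance: C = (1.300·12.00 + 0.04510·549.0) / 1.345 = 40.36/1.345 = 30.01 mg/L; combined flow 1.345 m³/s.
Travel time t = 32·1000 / 0.85 = 37650 s = 10.46 h.
Half-life 8.59 h → k = ln 2 / 8.59 = 0.08069 h⁻¹ = 1.937 d⁻¹.
Decay over the reach: 30.01·exp(−kt) = 30.01·0.4301 = 12.90 mg/L.
Second outfall: C = (1.345·12.90 + 0.1800·140.0)/1.525 = 27.90 mg/L.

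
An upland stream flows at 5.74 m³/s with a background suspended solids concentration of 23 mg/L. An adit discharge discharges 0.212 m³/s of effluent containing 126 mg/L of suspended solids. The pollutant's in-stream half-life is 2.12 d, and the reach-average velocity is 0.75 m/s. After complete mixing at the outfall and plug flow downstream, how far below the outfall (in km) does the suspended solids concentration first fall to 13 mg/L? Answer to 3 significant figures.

After mixing, C = (5.740·23.00 + 0.2120·126.0) / 5.952 = 158.7/5.952 = 26.67 mg/L.
Half-life 2.12 d → k = ln 2 / 2.12 = 0.3270 d⁻¹.
Set 26.67·exp(−k·t) = 13 → t = ln(26.67/13)/k = 189900 s = 52.74 h.
Distance = v·t = 0.75·189900 = 142400 m = 142.4 km.

142 km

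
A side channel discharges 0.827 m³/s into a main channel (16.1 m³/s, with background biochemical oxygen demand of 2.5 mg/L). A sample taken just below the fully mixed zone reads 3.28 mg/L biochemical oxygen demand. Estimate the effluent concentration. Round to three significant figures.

Mass balance: 16.10·2.500 + 0.8270·Cₑ = 16.93·3.280
→ Cₑ = (16.93·3.280 − 16.10·2.500) / 0.8270 = 18.47 mg/L.

18.5 mg/L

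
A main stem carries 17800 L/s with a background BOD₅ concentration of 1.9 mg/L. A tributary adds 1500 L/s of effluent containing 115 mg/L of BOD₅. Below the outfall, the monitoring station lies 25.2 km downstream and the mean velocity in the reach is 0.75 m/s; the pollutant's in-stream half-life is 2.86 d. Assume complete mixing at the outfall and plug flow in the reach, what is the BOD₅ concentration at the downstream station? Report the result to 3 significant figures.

9.73 mg/L

Mixed concentration C = ΣQC/ΣQ = (17800·1.900 + 1500·115.0) / 19300 = 206300/19300 = 10.69 mg/L.
Travel time t = 25.2·1000 / 0.75 = 33600 s = 9.333 h.
Half-life 2.86 d → k = ln 2 / 2.86 = 0.2424 d⁻¹.
Decay over the reach: 10.69·exp(−kt) = 10.69·0.9101 = 9.729 mg/L.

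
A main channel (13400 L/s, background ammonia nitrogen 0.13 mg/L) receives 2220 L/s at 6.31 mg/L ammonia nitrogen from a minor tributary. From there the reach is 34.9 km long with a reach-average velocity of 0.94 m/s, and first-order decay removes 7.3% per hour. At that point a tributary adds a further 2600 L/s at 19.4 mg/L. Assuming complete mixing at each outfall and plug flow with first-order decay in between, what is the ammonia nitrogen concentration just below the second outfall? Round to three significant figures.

3.16 mg/L

Conservation of mass: C = (13400·0.1300 + 2220·6.310) / 15620 = 15750/15620 = 1.008 mg/L; combined flow 15620 L/s.
Travel time t = 34.9·1000 / 0.94 = 37130 s = 10.31 h.
7.3%/h lost → k = −ln(1 − 0.073) = 0.07580 h⁻¹.
Applying C = C₀e^(−kt): 1.008 × 0.4576 = 0.4614 mg/L.
Second outfall: C = (15620·0.4614 + 2600·19.40)/18220 = 3.164 mg/L.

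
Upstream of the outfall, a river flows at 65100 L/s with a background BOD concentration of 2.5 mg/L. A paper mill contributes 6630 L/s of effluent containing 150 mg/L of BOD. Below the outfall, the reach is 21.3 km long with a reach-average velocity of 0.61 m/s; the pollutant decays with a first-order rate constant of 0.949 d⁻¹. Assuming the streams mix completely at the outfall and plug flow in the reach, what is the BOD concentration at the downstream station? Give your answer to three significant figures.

11.0 mg/L

After mixing, C = (65100·2.500 + 6630·150.0) / 71730 = 1157000/71730 = 16.13 mg/L.
Travel time t = 21.3·1000 / 0.61 = 34920 s = 9.699 h.
Applying C = C₀e^(−kt): 16.13 × 0.6814 = 10.99 mg/L.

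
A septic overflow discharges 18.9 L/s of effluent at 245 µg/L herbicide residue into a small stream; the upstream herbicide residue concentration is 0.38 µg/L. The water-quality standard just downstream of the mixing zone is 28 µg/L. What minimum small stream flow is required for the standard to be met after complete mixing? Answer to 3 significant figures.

Set C_mix = 28: (Q·0.3800 + 18.90·245.0) / (Q + 18.90) = 28
→ Q = 18.90·(245.0 − 28)/(28 − 0.3800) = 148.5 L/s.

148 L/s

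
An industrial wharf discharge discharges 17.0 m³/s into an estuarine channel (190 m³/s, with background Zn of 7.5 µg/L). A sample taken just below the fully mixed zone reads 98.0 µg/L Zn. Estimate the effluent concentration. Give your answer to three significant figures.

1110 µg/L

Mass balance: 190.0·7.500 + 17.00·Cₑ = 207.0·98.00
→ Cₑ = (207.0·98.00 − 190.0·7.500) / 17.00 = 1109 µg/L.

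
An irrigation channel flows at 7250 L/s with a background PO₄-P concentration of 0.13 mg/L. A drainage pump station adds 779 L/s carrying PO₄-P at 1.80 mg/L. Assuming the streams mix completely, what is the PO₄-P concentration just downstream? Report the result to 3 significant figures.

0.292 mg/L

Flow-weighted average: C = (7250·0.1300 + 779.0·1.800) / 8029 = 2345/8029 = 0.2920 mg/L.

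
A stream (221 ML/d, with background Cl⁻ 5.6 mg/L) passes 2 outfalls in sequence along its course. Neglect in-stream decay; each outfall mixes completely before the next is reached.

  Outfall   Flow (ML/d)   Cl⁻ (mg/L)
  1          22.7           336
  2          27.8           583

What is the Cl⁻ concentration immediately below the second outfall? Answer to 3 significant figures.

After outfall 1: Q = 221.0 + 22.70 = 243.7 ML/d; C = (221.0·5.600 + 22.70·336.0)/243.7 = 36.38 mg/L.
After outfall 2: Q = 243.7 + 27.80 = 271.5 ML/d; C = (243.7·36.38 + 27.80·583.0)/271.5 = 92.35 mg/L.

92.3 mg/L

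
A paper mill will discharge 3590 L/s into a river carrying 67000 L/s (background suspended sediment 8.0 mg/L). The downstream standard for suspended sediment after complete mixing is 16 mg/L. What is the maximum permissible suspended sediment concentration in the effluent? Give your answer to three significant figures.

At the limit, (Qr·Cr + Qe·Cₑ)/(Qr + Qe) = 16:
Cₑ = (70590·16 − 67000·8.000) / 3590 = 165.3 mg/L.

165 mg/L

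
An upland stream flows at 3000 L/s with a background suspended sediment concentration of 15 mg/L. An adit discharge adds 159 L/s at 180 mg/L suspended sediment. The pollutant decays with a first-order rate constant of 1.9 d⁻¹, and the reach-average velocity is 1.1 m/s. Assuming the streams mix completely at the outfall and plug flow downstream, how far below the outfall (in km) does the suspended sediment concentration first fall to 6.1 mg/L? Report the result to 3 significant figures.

Mass balance: C = (3000·15.00 + 159.0·180.0) / 3159 = 73620/3159 = 23.30 mg/L.
Set 23.30·exp(−k·t) = 6.1 → t = ln(23.30/6.1)/k = 60950 s = 16.93 h.
Distance = v·t = 1.1·60950 = 67050 m = 67.05 km.

67.0 km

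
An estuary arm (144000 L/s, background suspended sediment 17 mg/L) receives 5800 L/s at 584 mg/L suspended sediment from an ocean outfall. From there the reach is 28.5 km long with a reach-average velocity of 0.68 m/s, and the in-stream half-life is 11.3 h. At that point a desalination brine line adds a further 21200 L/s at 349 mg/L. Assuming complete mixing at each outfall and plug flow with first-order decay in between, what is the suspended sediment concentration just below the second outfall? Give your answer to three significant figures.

After mixing, C = (144000·17.00 + 5800·584.0) / 149800 = 5835000/149800 = 38.95 mg/L; combined flow 149800 L/s.
Travel time t = 28.5·1000 / 0.68 = 41910 s = 11.64 h.
Half-life 11.3 h → k = ln 2 / 11.3 = 0.06134 h⁻¹ = 1.472 d⁻¹.
Applying C = C₀e^(−kt): 38.95 × 0.4896 = 19.07 mg/L.
Second outfall: C = (149800·19.07 + 21200·349.0)/171000 = 59.98 mg/L.

60.0 mg/L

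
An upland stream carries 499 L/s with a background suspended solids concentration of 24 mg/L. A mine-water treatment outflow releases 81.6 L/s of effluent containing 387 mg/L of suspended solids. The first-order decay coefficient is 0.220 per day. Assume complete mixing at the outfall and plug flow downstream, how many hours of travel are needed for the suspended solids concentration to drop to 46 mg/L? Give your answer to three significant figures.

53.4 h

Conservation of mass: C = (499.0·24.00 + 81.60·387.0) / 580.6 = 43560/580.6 = 75.02 mg/L.
75.02·exp(−k·t) = 46 → t = ln(75.02/46)/k = 192100 s = 53.35 h.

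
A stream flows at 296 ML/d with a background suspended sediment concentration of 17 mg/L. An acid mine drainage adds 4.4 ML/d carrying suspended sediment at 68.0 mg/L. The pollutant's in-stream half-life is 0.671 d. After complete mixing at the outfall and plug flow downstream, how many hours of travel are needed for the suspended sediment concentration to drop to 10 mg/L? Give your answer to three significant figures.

13.3 h

Flow-weighted average: C = (296.0·17.00 + 4.400·68.00) / 300.4 = 5331/300.4 = 17.75 mg/L.
Half-life 0.671 d → k = ln 2 / 0.671 = 1.033 d⁻¹.
17.75·exp(−k·t) = 10 → t = ln(17.75/10)/k = 47980 s = 13.33 h.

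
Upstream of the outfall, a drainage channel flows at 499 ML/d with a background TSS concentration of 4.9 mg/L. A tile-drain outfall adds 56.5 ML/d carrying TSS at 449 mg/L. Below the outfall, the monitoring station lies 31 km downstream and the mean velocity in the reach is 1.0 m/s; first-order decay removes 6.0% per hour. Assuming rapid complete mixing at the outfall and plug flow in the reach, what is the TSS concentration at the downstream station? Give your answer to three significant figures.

Conservation of mass: C = (499.0·4.900 + 56.50·449.0) / 555.5 = 27810/555.5 = 50.07 mg/L.
Travel time t = 31·1000 / 1.0 = 31000 s = 8.611 h.
6.0%/h lost → k = −ln(1 − 0.06) = 0.06188 h⁻¹.
Decay over the reach: 50.07·exp(−kt) = 50.07·0.5869 = 29.39 mg/L.

29.4 mg/L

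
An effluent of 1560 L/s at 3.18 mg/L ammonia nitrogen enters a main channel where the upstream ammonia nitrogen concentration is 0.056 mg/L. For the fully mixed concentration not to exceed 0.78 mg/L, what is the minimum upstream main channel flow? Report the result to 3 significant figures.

5170 L/s

Set C_mix = 0.78: (Q·0.05600 + 1560·3.180) / (Q + 1560) = 0.78
→ Q = 1560·(3.180 − 0.78)/(0.78 − 0.05600) = 5171 L/s.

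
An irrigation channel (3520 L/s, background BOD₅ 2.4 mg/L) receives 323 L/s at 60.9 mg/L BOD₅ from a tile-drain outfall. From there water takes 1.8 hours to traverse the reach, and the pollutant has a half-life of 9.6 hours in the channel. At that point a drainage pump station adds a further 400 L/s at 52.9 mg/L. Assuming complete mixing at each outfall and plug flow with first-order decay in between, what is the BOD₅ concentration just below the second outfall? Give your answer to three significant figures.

Mass balance: C = (3520·2.400 + 323.0·60.90) / 3843 = 28120/3843 = 7.317 mg/L; combined flow 3843 L/s.
Half-life 9.6 h → k = ln 2 / 9.6 = 0.07220 h⁻¹ = 1.733 d⁻¹.
First-order decay: C = 7.317·exp(−k·t) = 7.317·0.8781 = 6.425 mg/L.
At the second outfall, C = (3843·6.425 + 400.0·52.90) / (3843 + 400.0) = 10.81 mg/L.

10.8 mg/L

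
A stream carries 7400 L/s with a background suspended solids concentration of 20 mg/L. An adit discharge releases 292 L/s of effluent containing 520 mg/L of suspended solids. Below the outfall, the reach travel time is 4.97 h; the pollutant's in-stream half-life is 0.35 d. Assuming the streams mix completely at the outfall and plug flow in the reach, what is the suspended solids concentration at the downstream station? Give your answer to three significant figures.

25.9 mg/L

Mass balance: C = (7400·20.00 + 292.0·520.0) / 7692 = 299800/7692 = 38.98 mg/L.
Half-life 0.35 d → k = ln 2 / 0.35 = 1.980 d⁻¹.
After decay, C = 38.98 × e^(−kt) = 38.98 × 0.6636 = 25.87 mg/L.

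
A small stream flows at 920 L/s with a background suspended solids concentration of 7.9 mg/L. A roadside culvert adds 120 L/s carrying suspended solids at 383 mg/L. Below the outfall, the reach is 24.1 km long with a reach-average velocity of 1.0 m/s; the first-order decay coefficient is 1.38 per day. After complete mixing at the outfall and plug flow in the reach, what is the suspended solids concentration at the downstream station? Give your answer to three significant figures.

Mixed concentration C = ΣQC/ΣQ = (920.0·7.900 + 120.0·383.0) / 1040 = 53230/1040 = 51.18 mg/L.
Travel time t = 24.1·1000 / 1.0 = 24100 s = 6.694 h.
Decay over the reach: 51.18·exp(−kt) = 51.18·0.6805 = 34.83 mg/L.

34.8 mg/L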